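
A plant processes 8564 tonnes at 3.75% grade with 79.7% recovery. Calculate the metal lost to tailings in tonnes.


Total metal in feed:
= 8564 * 3.75 / 100 = 321.15 tonnes
Metal recovered:
= 321.15 * 79.7 / 100 = 255.95655 tonnes
Metal lost to tailings:
= 321.15 - 255.95655
= 65.1935 tonnes

65.1935 tonnes


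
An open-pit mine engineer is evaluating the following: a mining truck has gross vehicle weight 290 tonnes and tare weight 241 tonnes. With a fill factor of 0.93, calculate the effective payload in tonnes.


Maximum payload = gross - tare
= 290 - 241 = 49 tonnes
Effective payload = max payload * fill factor
= 49 * 0.93
= 45.57 tonnes

45.57 tonnes


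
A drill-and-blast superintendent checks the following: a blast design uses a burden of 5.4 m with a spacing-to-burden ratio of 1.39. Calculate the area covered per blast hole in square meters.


40.5324 m^2

First, find the spacing:
Spacing = burden * ratio = 5.4 * 1.39
= 7.506 m
Then, calculate the area:
Area = burden * spacing = 5.4 * 7.506
= 40.5324 m^2


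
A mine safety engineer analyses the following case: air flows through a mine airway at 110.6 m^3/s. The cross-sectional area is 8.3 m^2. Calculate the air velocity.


Velocity = flow rate / cross-sectional area
= 110.6 / 8.3
= 13.3253 m/s

13.3253 m/s


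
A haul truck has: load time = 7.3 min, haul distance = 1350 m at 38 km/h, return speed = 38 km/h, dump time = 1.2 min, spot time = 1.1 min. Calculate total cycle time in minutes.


13.8632 min

Convert haul speed to m/min: 38 * 1000/60 = 633.3333333 m/min
Haul time = 1350 / 633.3333333 = 2.131578947 min
Convert return speed to m/min: 38 * 1000/60 = 633.3333333 m/min
Return time = 1350 / 633.3333333 = 2.131578947 min
Total cycle time:
= 7.3 + 2.131578947 + 1.2 + 2.131578947 + 1.1
= 13.8632 min


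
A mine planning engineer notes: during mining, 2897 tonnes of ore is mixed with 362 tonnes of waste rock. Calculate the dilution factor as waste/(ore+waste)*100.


11.1077%

Total material = ore + waste
= 2897 + 362 = 3259 tonnes
Dilution = waste / total * 100
= 362 / 3259 * 100
= 0.1110770175 * 100
= 11.1077%


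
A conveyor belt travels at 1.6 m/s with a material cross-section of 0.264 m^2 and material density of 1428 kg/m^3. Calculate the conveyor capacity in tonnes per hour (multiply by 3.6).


Volumetric flow = speed * area
= 1.6 * 0.264 = 0.4224 m^3/s
Mass flow = volumetric * density
= 0.4224 * 1428 = 603.1872 kg/s
Convert to t/h: multiply by 3.6
Capacity = 603.1872 * 3.6
= 2171.4739 t/h

2171.4739 t/h


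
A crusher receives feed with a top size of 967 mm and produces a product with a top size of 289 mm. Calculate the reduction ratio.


3.346

Reduction ratio = feed size / product size
= 967 / 289
= 3.346


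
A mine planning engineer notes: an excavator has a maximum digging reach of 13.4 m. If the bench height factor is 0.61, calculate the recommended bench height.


Bench height = reach * factor
= 13.4 * 0.61
= 8.174 m

8.174 m


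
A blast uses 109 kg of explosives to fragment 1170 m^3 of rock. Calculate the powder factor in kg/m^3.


0.0932 kg/m^3

Powder factor = explosive mass / rock volume
= 109 / 1170
= 0.0932 kg/m^3


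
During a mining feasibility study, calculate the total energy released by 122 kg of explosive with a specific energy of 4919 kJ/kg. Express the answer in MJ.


Energy = mass * specific_energy / 1000
= 122 * 4919 / 1000
= 600118 / 1000
= 600.118 MJ

600.118 MJ


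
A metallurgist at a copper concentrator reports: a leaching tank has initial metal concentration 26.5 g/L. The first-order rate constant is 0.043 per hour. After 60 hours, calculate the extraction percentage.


92.4226%

Compute the exponent:
-k * t = -0.043 * 60 = -2.58
Remaining concentration:
C = 26.5 * exp(-2.58)
= 26.5 * 0.07577400402
= 2.008011107 g/L
Extracted = 26.5 - 2.008011107 = 24.49198889 g/L
Extraction % = 24.49198889 / 26.5 * 100
= 92.4226%


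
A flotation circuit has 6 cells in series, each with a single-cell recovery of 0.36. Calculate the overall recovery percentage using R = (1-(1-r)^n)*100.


Complement of single-cell recovery:
1 - r = 1 - 0.36 = 0.64
Raise to power n:
(1 - r)^6 = 0.64^6 = 0.06871947674
Overall recovery:
R = (1 - 0.06871947674) * 100
= 93.1281%

93.1281%


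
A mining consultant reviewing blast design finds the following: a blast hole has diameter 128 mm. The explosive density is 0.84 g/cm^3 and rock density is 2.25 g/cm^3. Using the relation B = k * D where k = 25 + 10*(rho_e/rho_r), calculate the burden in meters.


3.6779 m

First, compute k:
rho_e / rho_r = 0.84 / 2.25 = 0.3733333333
k = 25 + 10 * 0.3733333333 = 28.73333333
Then, compute burden:
B = k * D / 1000 = 28.73333333 * 128 / 1000
= 3677.866667 / 1000
= 3.6779 m


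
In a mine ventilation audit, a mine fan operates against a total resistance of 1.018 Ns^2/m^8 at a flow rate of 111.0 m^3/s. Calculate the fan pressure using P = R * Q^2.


12542.778 Pa

Compute Q^2:
Q^2 = 111.0^2 = 12321.0
Compute pressure:
P = R * Q^2 = 1.018 * 12321.0
= 12542.778 Pa


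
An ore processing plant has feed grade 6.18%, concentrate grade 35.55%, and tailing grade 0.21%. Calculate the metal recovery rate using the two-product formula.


97.176%

Using the two-product formula:
R = 100 * c * (f - t) / (f * (c - t))
Numerator = 100 * 35.55 * (6.18 - 0.21)
= 100 * 35.55 * 5.97
= 21223.35
Denominator = 6.18 * (35.55 - 0.21)
= 6.18 * 35.34
= 218.4012
R = 21223.35 / 218.4012
= 97.176%


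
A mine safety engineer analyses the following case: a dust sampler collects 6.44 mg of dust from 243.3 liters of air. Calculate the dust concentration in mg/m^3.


Convert liters to m^3: 1 m^3 = 1000 L
Concentration = mass / volume * 1000
= 6.44 / 243.3 * 1000
= 0.02646937937 * 1000
= 26.4694 mg/m^3

26.4694 mg/m^3


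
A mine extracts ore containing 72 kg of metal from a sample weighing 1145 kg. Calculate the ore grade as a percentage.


Ore grade = (metal mass / ore mass) * 100
= (72 / 1145) * 100
= 0.06288209607 * 100
= 6.2882%

6.2882%


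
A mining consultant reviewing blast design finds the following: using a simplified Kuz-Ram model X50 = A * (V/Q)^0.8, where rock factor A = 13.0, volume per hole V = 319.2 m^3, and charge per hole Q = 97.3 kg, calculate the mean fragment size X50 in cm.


33.6282 cm

Compute V/Q:
V/Q = 319.2 / 97.3 = 3.28057554
Raise to the power 0.8:
(V/Q)^0.8 = 3.28057554^0.8 = 2.586783213
Multiply by A:
X50 = 13.0 * 2.586783213
= 33.6282 cm


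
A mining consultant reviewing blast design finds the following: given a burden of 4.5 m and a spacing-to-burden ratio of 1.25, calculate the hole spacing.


Spacing = burden * ratio
= 4.5 * 1.25
= 5.625 m

5.625 m


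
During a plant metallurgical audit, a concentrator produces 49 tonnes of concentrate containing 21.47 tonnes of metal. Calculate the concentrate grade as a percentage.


43.8163%

Grade = (metal in concentrate / concentrate mass) * 100
= (21.47 / 49) * 100
= 0.4381632653 * 100
= 43.8163%


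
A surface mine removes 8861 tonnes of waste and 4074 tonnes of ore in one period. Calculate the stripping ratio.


2.175

Stripping ratio = waste tonnage / ore tonnage
= 8861 / 4074
= 2.175


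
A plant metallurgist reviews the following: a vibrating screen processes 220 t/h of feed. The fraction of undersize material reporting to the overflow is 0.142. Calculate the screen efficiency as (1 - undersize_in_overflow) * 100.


85.8%

Screen efficiency = (1 - fraction of undersize in overflow) * 100
= (1 - 0.142) * 100
= 0.858 * 100
= 85.8%


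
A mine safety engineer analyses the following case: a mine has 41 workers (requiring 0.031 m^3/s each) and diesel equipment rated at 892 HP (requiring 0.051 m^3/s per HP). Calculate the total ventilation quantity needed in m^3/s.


Airflow for workers:
Q_people = 41 * 0.031 = 1.271 m^3/s
Airflow for diesel equipment:
Q_diesel = 892 * 0.051 = 45.492 m^3/s
Total ventilation:
Q_total = 1.271 + 45.492
= 46.763 m^3/s

46.763 m^3/s


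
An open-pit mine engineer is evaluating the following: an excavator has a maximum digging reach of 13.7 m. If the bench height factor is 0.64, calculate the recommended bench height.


8.768 m

Bench height = reach * factor
= 13.7 * 0.64
= 8.768 m


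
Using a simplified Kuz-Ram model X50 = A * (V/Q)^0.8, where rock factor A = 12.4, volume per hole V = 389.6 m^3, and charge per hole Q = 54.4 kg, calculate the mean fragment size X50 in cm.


59.9015 cm

Compute V/Q:
V/Q = 389.6 / 54.4 = 7.161764706
Raise to the power 0.8:
(V/Q)^0.8 = 7.161764706^0.8 = 4.830766421
Multiply by A:
X50 = 12.4 * 4.830766421
= 59.9015 cm


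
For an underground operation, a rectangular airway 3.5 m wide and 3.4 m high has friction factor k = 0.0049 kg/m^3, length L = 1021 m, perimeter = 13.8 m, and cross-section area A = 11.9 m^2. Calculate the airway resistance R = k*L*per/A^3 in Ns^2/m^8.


0.041 Ns^2/m^8

Compute the numerator:
k * L * per = 0.0049 * 1021 * 13.8
= 69.04002
Compute the denominator:
A^3 = 11.9^3 = 1685.159
Resistance:
R = 69.04002 / 1685.159
= 0.041 Ns^2/m^8


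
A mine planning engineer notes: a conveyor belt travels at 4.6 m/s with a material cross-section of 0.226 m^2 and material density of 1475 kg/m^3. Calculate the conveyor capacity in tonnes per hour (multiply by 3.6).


5520.276 t/h

Volumetric flow = speed * area
= 4.6 * 0.226 = 1.0396 m^3/s
Mass flow = volumetric * density
= 1.0396 * 1475 = 1533.41 kg/s
Convert to t/h: multiply by 3.6
Capacity = 1533.41 * 3.6
= 5520.276 t/h


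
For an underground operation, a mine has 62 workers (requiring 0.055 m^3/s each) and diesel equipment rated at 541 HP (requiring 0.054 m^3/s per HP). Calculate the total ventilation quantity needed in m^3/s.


Airflow for workers:
Q_people = 62 * 0.055 = 3.41 m^3/s
Airflow for diesel equipment:
Q_diesel = 541 * 0.054 = 29.214 m^3/s
Total ventilation:
Q_total = 3.41 + 29.214
= 32.624 m^3/s

32.624 m^3/s


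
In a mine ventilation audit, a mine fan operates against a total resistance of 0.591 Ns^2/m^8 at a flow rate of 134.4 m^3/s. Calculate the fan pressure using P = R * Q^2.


Compute Q^2:
Q^2 = 134.4^2 = 18063.36
Compute pressure:
P = R * Q^2 = 0.591 * 18063.36
= 10675.4458 Pa

10675.4458 Pa


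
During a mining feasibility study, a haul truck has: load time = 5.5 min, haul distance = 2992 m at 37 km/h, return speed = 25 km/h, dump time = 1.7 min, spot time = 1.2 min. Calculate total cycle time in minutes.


20.4327 min

Convert haul speed to m/min: 37 * 1000/60 = 616.6666667 m/min
Haul time = 2992 / 616.6666667 = 4.851891892 min
Convert return speed to m/min: 25 * 1000/60 = 416.6666667 m/min
Return time = 2992 / 416.6666667 = 7.1808 min
Total cycle time:
= 5.5 + 4.851891892 + 1.7 + 7.1808 + 1.2
= 20.4327 min


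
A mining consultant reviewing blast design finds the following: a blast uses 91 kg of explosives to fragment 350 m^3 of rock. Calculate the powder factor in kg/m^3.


0.26 kg/m^3

Powder factor = explosive mass / rock volume
= 91 / 350
= 0.26 kg/m^3


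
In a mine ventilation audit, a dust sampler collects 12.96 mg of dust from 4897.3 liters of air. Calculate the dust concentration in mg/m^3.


2.6464 mg/m^3

Convert liters to m^3: 1 m^3 = 1000 L
Concentration = mass / volume * 1000
= 12.96 / 4897.3 * 1000
= 0.002646356155 * 1000
= 2.6464 mg/m^3


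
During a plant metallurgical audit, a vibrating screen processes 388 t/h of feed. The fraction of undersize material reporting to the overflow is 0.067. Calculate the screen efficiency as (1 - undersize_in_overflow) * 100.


Screen efficiency = (1 - fraction of undersize in overflow) * 100
= (1 - 0.067) * 100
= 0.933 * 100
= 93.3%

93.3%


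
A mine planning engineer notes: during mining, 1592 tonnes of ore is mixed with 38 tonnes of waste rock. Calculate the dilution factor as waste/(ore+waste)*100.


2.3313%

Total material = ore + waste
= 1592 + 38 = 1630 tonnes
Dilution = waste / total * 100
= 38 / 1630 * 100
= 0.02331288344 * 100
= 2.3313%


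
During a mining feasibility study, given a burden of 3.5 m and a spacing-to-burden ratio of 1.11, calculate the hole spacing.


3.885 m

Spacing = burden * ratio
= 3.5 * 1.11
= 3.885 m


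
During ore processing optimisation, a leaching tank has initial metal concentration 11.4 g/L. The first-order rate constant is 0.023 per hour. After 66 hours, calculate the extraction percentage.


Compute the exponent:
-k * t = -0.023 * 66 = -1.518
Remaining concentration:
C = 11.4 * exp(-1.518)
= 11.4 * 0.2191497484
= 2.498307132 g/L
Extracted = 11.4 - 2.498307132 = 8.901692868 g/L
Extraction % = 8.901692868 / 11.4 * 100
= 78.085%

78.085%


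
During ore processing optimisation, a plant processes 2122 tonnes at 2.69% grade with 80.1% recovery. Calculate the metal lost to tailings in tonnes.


11.3593 tonnes

Total metal in feed:
= 2122 * 2.69 / 100 = 57.0818 tonnes
Metal recovered:
= 57.0818 * 80.1 / 100 = 45.7225218 tonnes
Metal lost to tailings:
= 57.0818 - 45.7225218
= 11.3593 tonnes


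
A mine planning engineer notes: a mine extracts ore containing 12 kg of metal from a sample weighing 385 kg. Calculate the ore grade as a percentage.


Ore grade = (metal mass / ore mass) * 100
= (12 / 385) * 100
= 0.03116883117 * 100
= 3.1169%

3.1169%


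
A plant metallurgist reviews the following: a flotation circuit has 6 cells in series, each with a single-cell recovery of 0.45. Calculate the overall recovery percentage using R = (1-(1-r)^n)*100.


97.2319%

Complement of single-cell recovery:
1 - r = 1 - 0.45 = 0.55
Raise to power n:
(1 - r)^6 = 0.55^6 = 0.02768064063
Overall recovery:
R = (1 - 0.02768064063) * 100
= 97.2319%


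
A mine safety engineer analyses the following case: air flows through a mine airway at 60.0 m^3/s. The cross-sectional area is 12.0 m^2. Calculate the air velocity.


Velocity = flow rate / cross-sectional area
= 60.0 / 12.0
= 5.0 m/s

5.0 m/s


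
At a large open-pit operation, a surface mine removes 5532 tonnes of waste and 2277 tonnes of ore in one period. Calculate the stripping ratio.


2.4295

Stripping ratio = waste tonnage / ore tonnage
= 5532 / 2277
= 2.4295


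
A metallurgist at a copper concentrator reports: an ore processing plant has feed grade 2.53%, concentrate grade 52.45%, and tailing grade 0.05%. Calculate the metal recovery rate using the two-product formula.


98.1172%

Using the two-product formula:
R = 100 * c * (f - t) / (f * (c - t))
Numerator = 100 * 52.45 * (2.53 - 0.05)
= 100 * 52.45 * 2.48
= 13007.6
Denominator = 2.53 * (52.45 - 0.05)
= 2.53 * 52.4
= 132.572
R = 13007.6 / 132.572
= 98.1172%


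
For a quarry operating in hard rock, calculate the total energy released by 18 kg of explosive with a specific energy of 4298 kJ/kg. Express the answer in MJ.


Energy = mass * specific_energy / 1000
= 18 * 4298 / 1000
= 77364 / 1000
= 77.364 MJ

77.364 MJ


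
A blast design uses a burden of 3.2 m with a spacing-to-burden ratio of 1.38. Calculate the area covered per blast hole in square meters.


First, find the spacing:
Spacing = burden * ratio = 3.2 * 1.38
= 4.416 m
Then, calculate the area:
Area = burden * spacing = 3.2 * 4.416
= 14.1312 m^2

14.1312 m^2


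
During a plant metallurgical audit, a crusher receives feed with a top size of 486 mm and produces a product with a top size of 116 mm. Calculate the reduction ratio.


4.1897

Reduction ratio = feed size / product size
= 486 / 116
= 4.1897


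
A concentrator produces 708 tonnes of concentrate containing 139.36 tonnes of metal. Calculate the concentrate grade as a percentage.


19.6836%

Grade = (metal in concentrate / concentrate mass) * 100
= (139.36 / 708) * 100
= 0.1968361582 * 100
= 19.6836%


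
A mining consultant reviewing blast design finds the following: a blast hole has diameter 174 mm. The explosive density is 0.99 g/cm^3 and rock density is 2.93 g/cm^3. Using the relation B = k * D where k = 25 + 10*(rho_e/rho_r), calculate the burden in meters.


First, compute k:
rho_e / rho_r = 0.99 / 2.93 = 0.337883959
k = 25 + 10 * 0.337883959 = 28.37883959
Then, compute burden:
B = k * D / 1000 = 28.37883959 * 174 / 1000
= 4937.918089 / 1000
= 4.9379 m

4.9379 m


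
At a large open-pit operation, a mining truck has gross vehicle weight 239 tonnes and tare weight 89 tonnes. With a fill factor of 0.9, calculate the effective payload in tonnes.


Maximum payload = gross - tare
= 239 - 89 = 150 tonnes
Effective payload = max payload * fill factor
= 150 * 0.9
= 135.0 tonnes

135.0 tonnes


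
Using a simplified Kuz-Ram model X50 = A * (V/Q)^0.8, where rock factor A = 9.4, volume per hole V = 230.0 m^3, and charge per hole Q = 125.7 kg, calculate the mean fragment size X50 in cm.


15.242 cm

Compute V/Q:
V/Q = 230.0 / 125.7 = 1.829753381
Raise to the power 0.8:
(V/Q)^0.8 = 1.829753381^0.8 = 1.621489149
Multiply by A:
X50 = 9.4 * 1.621489149
= 15.242 cm


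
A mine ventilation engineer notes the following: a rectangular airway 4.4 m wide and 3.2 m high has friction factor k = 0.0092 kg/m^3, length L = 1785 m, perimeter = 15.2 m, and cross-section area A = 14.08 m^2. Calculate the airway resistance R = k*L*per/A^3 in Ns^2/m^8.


Compute the numerator:
k * L * per = 0.0092 * 1785 * 15.2
= 249.6144
Compute the denominator:
A^3 = 14.08^3 = 2791.309312
Resistance:
R = 249.6144 / 2791.309312
= 0.0894 Ns^2/m^8

0.0894 Ns^2/m^8


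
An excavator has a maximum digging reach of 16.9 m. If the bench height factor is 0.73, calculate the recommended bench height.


12.337 m

Bench height = reach * factor
= 16.9 * 0.73
= 12.337 m


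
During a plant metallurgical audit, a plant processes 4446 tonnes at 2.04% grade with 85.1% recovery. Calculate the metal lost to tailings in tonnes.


13.5141 tonnes

Total metal in feed:
= 4446 * 2.04 / 100 = 90.6984 tonnes
Metal recovered:
= 90.6984 * 85.1 / 100 = 77.1843384 tonnes
Metal lost to tailings:
= 90.6984 - 77.1843384
= 13.5141 tonnes


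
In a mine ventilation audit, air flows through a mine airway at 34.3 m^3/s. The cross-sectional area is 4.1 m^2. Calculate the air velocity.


Velocity = flow rate / cross-sectional area
= 34.3 / 4.1
= 8.3659 m/s

8.3659 m/s


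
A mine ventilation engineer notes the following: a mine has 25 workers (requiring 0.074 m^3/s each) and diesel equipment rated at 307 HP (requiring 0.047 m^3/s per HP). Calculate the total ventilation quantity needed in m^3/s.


16.279 m^3/s

Airflow for workers:
Q_people = 25 * 0.074 = 1.85 m^3/s
Airflow for diesel equipment:
Q_diesel = 307 * 0.047 = 14.429 m^3/s
Total ventilation:
Q_total = 1.85 + 14.429
= 16.279 m^3/s


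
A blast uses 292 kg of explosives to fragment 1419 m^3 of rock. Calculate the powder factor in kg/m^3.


Powder factor = explosive mass / rock volume
= 292 / 1419
= 0.2058 kg/m^3

0.2058 kg/m^3


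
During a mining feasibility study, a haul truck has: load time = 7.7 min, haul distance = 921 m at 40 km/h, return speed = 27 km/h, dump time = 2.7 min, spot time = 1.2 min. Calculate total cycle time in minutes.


15.0282 min

Convert haul speed to m/min: 40 * 1000/60 = 666.6666667 m/min
Haul time = 921 / 666.6666667 = 1.3815 min
Convert return speed to m/min: 27 * 1000/60 = 450 m/min
Return time = 921 / 450 = 2.046666667 min
Total cycle time:
= 7.7 + 1.3815 + 2.7 + 2.046666667 + 1.2
= 15.0282 min


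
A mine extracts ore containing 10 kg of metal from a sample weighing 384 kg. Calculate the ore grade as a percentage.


2.6042%

Ore grade = (metal mass / ore mass) * 100
= (10 / 384) * 100
= 0.02604166667 * 100
= 2.6042%


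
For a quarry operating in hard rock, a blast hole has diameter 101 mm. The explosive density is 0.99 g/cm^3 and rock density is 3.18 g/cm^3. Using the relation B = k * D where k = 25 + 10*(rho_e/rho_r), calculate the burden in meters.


2.8394 m

First, compute k:
rho_e / rho_r = 0.99 / 3.18 = 0.3113207547
k = 25 + 10 * 0.3113207547 = 28.11320755
Then, compute burden:
B = k * D / 1000 = 28.11320755 * 101 / 1000
= 2839.433962 / 1000
= 2.8394 m


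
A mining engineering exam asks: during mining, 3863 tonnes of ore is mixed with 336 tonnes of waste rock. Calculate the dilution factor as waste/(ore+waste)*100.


Total material = ore + waste
= 3863 + 336 = 4199 tonnes
Dilution = waste / total * 100
= 336 / 4199 * 100
= 0.08001905216 * 100
= 8.0019%

8.0019%


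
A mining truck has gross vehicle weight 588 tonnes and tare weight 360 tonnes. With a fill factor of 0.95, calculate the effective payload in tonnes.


216.6 tonnes

Maximum payload = gross - tare
= 588 - 360 = 228 tonnes
Effective payload = max payload * fill factor
= 228 * 0.95
= 216.6 tonnes


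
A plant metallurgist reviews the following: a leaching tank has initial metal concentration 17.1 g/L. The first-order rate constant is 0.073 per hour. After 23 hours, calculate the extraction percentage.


Compute the exponent:
-k * t = -0.073 * 23 = -1.679
Remaining concentration:
C = 17.1 * exp(-1.679)
= 17.1 * 0.1865604432
= 3.190183579 g/L
Extracted = 17.1 - 3.190183579 = 13.90981642 g/L
Extraction % = 13.90981642 / 17.1 * 100
= 81.344%

81.344%


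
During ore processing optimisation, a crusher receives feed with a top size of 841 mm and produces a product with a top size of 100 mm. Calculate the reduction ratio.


Reduction ratio = feed size / product size
= 841 / 100
= 8.41

8.41


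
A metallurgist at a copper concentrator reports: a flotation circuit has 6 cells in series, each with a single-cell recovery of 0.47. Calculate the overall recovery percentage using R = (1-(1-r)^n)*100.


97.7836%

Complement of single-cell recovery:
1 - r = 1 - 0.47 = 0.53
Raise to power n:
(1 - r)^6 = 0.53^6 = 0.02216436113
Overall recovery:
R = (1 - 0.02216436113) * 100
= 97.7836%


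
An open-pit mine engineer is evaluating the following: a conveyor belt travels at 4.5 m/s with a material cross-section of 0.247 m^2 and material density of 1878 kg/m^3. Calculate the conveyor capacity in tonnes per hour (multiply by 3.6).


Volumetric flow = speed * area
= 4.5 * 0.247 = 1.1115 m^3/s
Mass flow = volumetric * density
= 1.1115 * 1878 = 2087.397 kg/s
Convert to t/h: multiply by 3.6
Capacity = 2087.397 * 3.6
= 7514.6292 t/h

7514.6292 t/h


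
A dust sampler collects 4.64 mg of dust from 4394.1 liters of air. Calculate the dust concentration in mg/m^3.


Convert liters to m^3: 1 m^3 = 1000 L
Concentration = mass / volume * 1000
= 4.64 / 4394.1 * 1000
= 0.001055961403 * 1000
= 1.056 mg/m^3

1.056 mg/m^3


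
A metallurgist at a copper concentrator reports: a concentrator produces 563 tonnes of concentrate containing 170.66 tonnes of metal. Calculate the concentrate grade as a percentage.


Grade = (metal in concentrate / concentrate mass) * 100
= (170.66 / 563) * 100
= 0.3031261101 * 100
= 30.3126%

30.3126%


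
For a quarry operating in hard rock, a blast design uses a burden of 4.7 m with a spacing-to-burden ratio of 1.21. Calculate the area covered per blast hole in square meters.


First, find the spacing:
Spacing = burden * ratio = 4.7 * 1.21
= 5.687 m
Then, calculate the area:
Area = burden * spacing = 4.7 * 5.687
= 26.7289 m^2

26.7289 m^2


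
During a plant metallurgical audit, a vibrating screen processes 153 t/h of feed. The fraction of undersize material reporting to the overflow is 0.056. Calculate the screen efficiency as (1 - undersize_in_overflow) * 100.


94.4%

Screen efficiency = (1 - fraction of undersize in overflow) * 100
= (1 - 0.056) * 100
= 0.944 * 100
= 94.4%


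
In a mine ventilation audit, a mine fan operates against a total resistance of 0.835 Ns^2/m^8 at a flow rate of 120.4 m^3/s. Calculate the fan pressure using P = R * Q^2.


Compute Q^2:
Q^2 = 120.4^2 = 14496.16
Compute pressure:
P = R * Q^2 = 0.835 * 14496.16
= 12104.2936 Pa

12104.2936 Pa


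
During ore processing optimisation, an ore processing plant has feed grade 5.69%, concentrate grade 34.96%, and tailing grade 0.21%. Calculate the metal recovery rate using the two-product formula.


Using the two-product formula:
R = 100 * c * (f - t) / (f * (c - t))
Numerator = 100 * 34.96 * (5.69 - 0.21)
= 100 * 34.96 * 5.48
= 19158.08
Denominator = 5.69 * (34.96 - 0.21)
= 5.69 * 34.75
= 197.7275
R = 19158.08 / 197.7275
= 96.8913%

96.8913%


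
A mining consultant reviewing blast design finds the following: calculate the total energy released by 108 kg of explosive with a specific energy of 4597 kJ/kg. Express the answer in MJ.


Energy = mass * specific_energy / 1000
= 108 * 4597 / 1000
= 496476 / 1000
= 496.476 MJ

496.476 MJ


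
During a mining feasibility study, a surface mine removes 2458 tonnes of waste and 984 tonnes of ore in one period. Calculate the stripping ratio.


Stripping ratio = waste tonnage / ore tonnage
= 2458 / 984
= 2.498

2.498


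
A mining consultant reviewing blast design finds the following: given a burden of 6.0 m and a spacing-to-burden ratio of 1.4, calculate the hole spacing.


Spacing = burden * ratio
= 6.0 * 1.4
= 8.4 m

8.4 m


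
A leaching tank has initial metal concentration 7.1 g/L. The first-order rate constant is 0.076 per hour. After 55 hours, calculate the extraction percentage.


98.4701%

Compute the exponent:
-k * t = -0.076 * 55 = -4.18
Remaining concentration:
C = 7.1 * exp(-4.18)
= 7.1 * 0.01529850757
= 0.1086194037 g/L
Extracted = 7.1 - 0.1086194037 = 6.991380596 g/L
Extraction % = 6.991380596 / 7.1 * 100
= 98.4701%


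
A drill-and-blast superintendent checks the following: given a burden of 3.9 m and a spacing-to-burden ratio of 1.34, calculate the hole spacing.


5.226 m

Spacing = burden * ratio
= 3.9 * 1.34
= 5.226 m


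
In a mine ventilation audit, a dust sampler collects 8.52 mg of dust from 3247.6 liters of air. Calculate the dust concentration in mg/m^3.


2.6235 mg/m^3

Convert liters to m^3: 1 m^3 = 1000 L
Concentration = mass / volume * 1000
= 8.52 / 3247.6 * 1000
= 0.002623475798 * 1000
= 2.6235 mg/m^3


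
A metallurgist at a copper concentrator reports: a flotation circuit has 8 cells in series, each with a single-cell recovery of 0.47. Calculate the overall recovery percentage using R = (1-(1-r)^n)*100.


Complement of single-cell recovery:
1 - r = 1 - 0.47 = 0.53
Raise to power n:
(1 - r)^8 = 0.53^8 = 0.006225969041
Overall recovery:
R = (1 - 0.006225969041) * 100
= 99.3774%

99.3774%


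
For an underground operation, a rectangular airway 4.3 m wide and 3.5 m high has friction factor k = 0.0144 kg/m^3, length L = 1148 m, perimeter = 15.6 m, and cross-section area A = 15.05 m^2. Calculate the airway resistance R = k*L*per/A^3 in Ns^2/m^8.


Compute the numerator:
k * L * per = 0.0144 * 1148 * 15.6
= 257.88672
Compute the denominator:
A^3 = 15.05^3 = 3408.862625
Resistance:
R = 257.88672 / 3408.862625
= 0.0757 Ns^2/m^8

0.0757 Ns^2/m^8


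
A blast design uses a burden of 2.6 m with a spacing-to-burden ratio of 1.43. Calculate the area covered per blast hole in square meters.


9.6668 m^2

First, find the spacing:
Spacing = burden * ratio = 2.6 * 1.43
= 3.718 m
Then, calculate the area:
Area = burden * spacing = 2.6 * 3.718
= 9.6668 m^2


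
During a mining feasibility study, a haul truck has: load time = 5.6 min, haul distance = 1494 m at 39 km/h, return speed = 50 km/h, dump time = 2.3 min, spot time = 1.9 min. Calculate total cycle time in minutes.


Convert haul speed to m/min: 39 * 1000/60 = 650 m/min
Haul time = 1494 / 650 = 2.298461538 min
Convert return speed to m/min: 50 * 1000/60 = 833.3333333 m/min
Return time = 1494 / 833.3333333 = 1.7928 min
Total cycle time:
= 5.6 + 2.298461538 + 2.3 + 1.7928 + 1.9
= 13.8913 min

13.8913 min


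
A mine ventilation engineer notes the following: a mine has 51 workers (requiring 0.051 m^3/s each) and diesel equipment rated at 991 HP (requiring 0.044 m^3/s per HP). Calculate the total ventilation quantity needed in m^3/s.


46.205 m^3/s

Airflow for workers:
Q_people = 51 * 0.051 = 2.601 m^3/s
Airflow for diesel equipment:
Q_diesel = 991 * 0.044 = 43.604 m^3/s
Total ventilation:
Q_total = 2.601 + 43.604
= 46.205 m^3/s


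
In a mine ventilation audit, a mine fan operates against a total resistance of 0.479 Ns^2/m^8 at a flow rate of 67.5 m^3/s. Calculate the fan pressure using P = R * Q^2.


Compute Q^2:
Q^2 = 67.5^2 = 4556.25
Compute pressure:
P = R * Q^2 = 0.479 * 4556.25
= 2182.4438 Pa

2182.4438 Pa


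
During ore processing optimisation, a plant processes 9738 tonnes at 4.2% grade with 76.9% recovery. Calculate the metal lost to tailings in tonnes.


94.4781 tonnes

Total metal in feed:
= 9738 * 4.2 / 100 = 408.996 tonnes
Metal recovered:
= 408.996 * 76.9 / 100 = 314.517924 tonnes
Metal lost to tailings:
= 408.996 - 314.517924
= 94.4781 tonnes


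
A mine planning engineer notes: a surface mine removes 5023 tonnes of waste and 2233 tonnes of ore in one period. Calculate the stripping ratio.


Stripping ratio = waste tonnage / ore tonnage
= 5023 / 2233
= 2.2494

2.2494


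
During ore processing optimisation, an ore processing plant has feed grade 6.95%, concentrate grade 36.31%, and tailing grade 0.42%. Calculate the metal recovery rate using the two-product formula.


95.0564%

Using the two-product formula:
R = 100 * c * (f - t) / (f * (c - t))
Numerator = 100 * 36.31 * (6.95 - 0.42)
= 100 * 36.31 * 6.53
= 23710.43
Denominator = 6.95 * (36.31 - 0.42)
= 6.95 * 35.89
= 249.4355
R = 23710.43 / 249.4355
= 95.0564%


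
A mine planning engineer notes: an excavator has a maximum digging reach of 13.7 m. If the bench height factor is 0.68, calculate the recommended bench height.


Bench height = reach * factor
= 13.7 * 0.68
= 9.316 m

9.316 m


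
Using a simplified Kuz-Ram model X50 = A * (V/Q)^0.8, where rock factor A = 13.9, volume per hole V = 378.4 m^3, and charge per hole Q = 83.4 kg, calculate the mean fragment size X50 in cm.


Compute V/Q:
V/Q = 378.4 / 83.4 = 4.537170264
Raise to the power 0.8:
(V/Q)^0.8 = 4.537170264^0.8 = 3.352957601
Multiply by A:
X50 = 13.9 * 3.352957601
= 46.6061 cm

46.6061 cm


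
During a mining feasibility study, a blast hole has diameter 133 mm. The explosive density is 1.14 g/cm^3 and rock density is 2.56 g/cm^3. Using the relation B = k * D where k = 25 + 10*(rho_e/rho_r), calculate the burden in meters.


3.9173 m

First, compute k:
rho_e / rho_r = 1.14 / 2.56 = 0.4453125
k = 25 + 10 * 0.4453125 = 29.453125
Then, compute burden:
B = k * D / 1000 = 29.453125 * 133 / 1000
= 3917.265625 / 1000
= 3.9173 m


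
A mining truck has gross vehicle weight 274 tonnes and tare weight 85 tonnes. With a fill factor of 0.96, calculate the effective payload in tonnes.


Maximum payload = gross - tare
= 274 - 85 = 189 tonnes
Effective payload = max payload * fill factor
= 189 * 0.96
= 181.44 tonnes

181.44 tonnes


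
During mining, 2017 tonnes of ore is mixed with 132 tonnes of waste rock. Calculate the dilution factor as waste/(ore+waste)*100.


6.1424%

Total material = ore + waste
= 2017 + 132 = 2149 tonnes
Dilution = waste / total * 100
= 132 / 2149 * 100
= 0.0614239181 * 100
= 6.1424%


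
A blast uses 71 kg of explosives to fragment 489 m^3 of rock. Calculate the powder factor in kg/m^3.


Powder factor = explosive mass / rock volume
= 71 / 489
= 0.1452 kg/m^3

0.1452 kg/m^3


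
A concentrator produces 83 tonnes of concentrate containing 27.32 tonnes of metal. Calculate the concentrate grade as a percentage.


32.9157%

Grade = (metal in concentrate / concentrate mass) * 100
= (27.32 / 83) * 100
= 0.3291566265 * 100
= 32.9157%


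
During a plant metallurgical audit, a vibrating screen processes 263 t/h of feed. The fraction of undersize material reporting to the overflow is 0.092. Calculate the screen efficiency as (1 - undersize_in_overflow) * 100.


Screen efficiency = (1 - fraction of undersize in overflow) * 100
= (1 - 0.092) * 100
= 0.908 * 100
= 90.8%

90.8%


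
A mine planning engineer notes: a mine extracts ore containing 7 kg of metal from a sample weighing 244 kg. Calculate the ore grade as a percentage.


2.8689%

Ore grade = (metal mass / ore mass) * 100
= (7 / 244) * 100
= 0.02868852459 * 100
= 2.8689%


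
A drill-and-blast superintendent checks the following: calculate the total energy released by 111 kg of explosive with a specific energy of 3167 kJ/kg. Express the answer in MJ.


351.537 MJ

Energy = mass * specific_energy / 1000
= 111 * 3167 / 1000
= 351537 / 1000
= 351.537 MJ


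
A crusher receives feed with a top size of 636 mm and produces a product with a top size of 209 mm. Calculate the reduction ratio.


3.0431

Reduction ratio = feed size / product size
= 636 / 209
= 3.0431


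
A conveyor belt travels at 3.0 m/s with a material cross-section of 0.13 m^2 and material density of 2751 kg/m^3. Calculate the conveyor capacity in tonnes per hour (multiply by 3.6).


3862.404 t/h

Volumetric flow = speed * area
= 3.0 * 0.13 = 0.39 m^3/s
Mass flow = volumetric * density
= 0.39 * 2751 = 1072.89 kg/s
Convert to t/h: multiply by 3.6
Capacity = 1072.89 * 3.6
= 3862.404 t/h


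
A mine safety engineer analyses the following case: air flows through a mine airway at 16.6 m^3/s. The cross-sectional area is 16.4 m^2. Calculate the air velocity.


Velocity = flow rate / cross-sectional area
= 16.6 / 16.4
= 1.0122 m/s

1.0122 m/s


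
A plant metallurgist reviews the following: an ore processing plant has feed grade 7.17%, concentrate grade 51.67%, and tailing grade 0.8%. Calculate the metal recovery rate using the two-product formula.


Using the two-product formula:
R = 100 * c * (f - t) / (f * (c - t))
Numerator = 100 * 51.67 * (7.17 - 0.8)
= 100 * 51.67 * 6.37
= 32913.79
Denominator = 7.17 * (51.67 - 0.8)
= 7.17 * 50.87
= 364.7379
R = 32913.79 / 364.7379
= 90.2396%

90.2396%


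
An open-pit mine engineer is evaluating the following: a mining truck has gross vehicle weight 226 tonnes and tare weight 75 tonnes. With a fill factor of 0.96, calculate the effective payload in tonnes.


144.96 tonnes

Maximum payload = gross - tare
= 226 - 75 = 151 tonnes
Effective payload = max payload * fill factor
= 151 * 0.96
= 144.96 tonnes


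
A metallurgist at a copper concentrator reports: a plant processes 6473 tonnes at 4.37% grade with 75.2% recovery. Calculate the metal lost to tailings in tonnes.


70.1518 tonnes

Total metal in feed:
= 6473 * 4.37 / 100 = 282.8701 tonnes
Metal recovered:
= 282.8701 * 75.2 / 100 = 212.7183152 tonnes
Metal lost to tailings:
= 282.8701 - 212.7183152
= 70.1518 tonnes


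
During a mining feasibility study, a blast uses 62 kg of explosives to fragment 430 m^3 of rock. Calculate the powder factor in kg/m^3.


Powder factor = explosive mass / rock volume
= 62 / 430
= 0.1442 kg/m^3

0.1442 kg/m^3


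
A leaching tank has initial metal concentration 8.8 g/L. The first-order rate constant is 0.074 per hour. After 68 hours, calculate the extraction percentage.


Compute the exponent:
-k * t = -0.074 * 68 = -5.032
Remaining concentration:
C = 8.8 * exp(-5.032)
= 8.8 * 0.006525746018
= 0.05742656496 g/L
Extracted = 8.8 - 0.05742656496 = 8.742573435 g/L
Extraction % = 8.742573435 / 8.8 * 100
= 99.3474%

99.3474%


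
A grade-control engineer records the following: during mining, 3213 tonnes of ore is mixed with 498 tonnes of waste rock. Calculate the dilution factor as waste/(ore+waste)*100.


Total material = ore + waste
= 3213 + 498 = 3711 tonnes
Dilution = waste / total * 100
= 498 / 3711 * 100
= 0.1341956346 * 100
= 13.4196%

13.4196%


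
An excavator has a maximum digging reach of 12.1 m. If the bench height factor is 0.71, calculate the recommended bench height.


Bench height = reach * factor
= 12.1 * 0.71
= 8.591 m

8.591 m


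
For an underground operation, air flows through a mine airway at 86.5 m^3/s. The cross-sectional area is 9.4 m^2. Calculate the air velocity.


9.2021 m/s

Velocity = flow rate / cross-sectional area
= 86.5 / 9.4
= 9.2021 m/s


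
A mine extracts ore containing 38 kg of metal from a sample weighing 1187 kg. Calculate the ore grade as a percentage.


3.2013%

Ore grade = (metal mass / ore mass) * 100
= (38 / 1187) * 100
= 0.03201347936 * 100
= 3.2013%


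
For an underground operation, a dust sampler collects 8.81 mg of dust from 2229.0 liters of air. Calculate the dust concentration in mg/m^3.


Convert liters to m^3: 1 m^3 = 1000 L
Concentration = mass / volume * 1000
= 8.81 / 2229.0 * 1000
= 0.003952445043 * 1000
= 3.9524 mg/m^3

3.9524 mg/m^3


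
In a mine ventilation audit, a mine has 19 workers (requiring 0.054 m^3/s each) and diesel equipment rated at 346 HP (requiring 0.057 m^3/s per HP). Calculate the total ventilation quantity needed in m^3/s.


Airflow for workers:
Q_people = 19 * 0.054 = 1.026 m^3/s
Airflow for diesel equipment:
Q_diesel = 346 * 0.057 = 19.722 m^3/s
Total ventilation:
Q_total = 1.026 + 19.722
= 20.748 m^3/s

20.748 m^3/s


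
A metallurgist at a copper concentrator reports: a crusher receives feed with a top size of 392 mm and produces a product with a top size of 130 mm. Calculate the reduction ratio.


3.0154

Reduction ratio = feed size / product size
= 392 / 130
= 3.0154


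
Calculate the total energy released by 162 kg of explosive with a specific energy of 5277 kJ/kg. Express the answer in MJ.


854.874 MJ

Energy = mass * specific_energy / 1000
= 162 * 5277 / 1000
= 854874 / 1000
= 854.874 MJ


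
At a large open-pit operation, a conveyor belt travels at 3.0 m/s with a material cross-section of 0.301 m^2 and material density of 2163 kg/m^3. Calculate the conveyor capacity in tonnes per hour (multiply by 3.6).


7031.4804 t/h

Volumetric flow = speed * area
= 3.0 * 0.301 = 0.903 m^3/s
Mass flow = volumetric * density
= 0.903 * 2163 = 1953.189 kg/s
Convert to t/h: multiply by 3.6
Capacity = 1953.189 * 3.6
= 7031.4804 t/h


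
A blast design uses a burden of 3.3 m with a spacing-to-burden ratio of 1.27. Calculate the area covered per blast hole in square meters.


First, find the spacing:
Spacing = burden * ratio = 3.3 * 1.27
= 4.191 m
Then, calculate the area:
Area = burden * spacing = 3.3 * 4.191
= 13.8303 m^2

13.8303 m^2


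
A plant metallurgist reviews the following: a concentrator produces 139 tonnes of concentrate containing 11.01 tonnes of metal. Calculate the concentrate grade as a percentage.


7.9209%

Grade = (metal in concentrate / concentrate mass) * 100
= (11.01 / 139) * 100
= 0.07920863309 * 100
= 7.9209%


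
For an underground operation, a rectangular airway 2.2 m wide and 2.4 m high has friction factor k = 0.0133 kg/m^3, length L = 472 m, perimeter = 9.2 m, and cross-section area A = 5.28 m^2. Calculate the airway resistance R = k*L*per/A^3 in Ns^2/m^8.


Compute the numerator:
k * L * per = 0.0133 * 472 * 9.2
= 57.75392
Compute the denominator:
A^3 = 5.28^3 = 147.197952
Resistance:
R = 57.75392 / 147.197952
= 0.3924 Ns^2/m^8

0.3924 Ns^2/m^8


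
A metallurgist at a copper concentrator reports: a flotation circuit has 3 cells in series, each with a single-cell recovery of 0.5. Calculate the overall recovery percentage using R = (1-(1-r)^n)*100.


Complement of single-cell recovery:
1 - r = 1 - 0.5 = 0.5
Raise to power n:
(1 - r)^3 = 0.5^3 = 0.125
Overall recovery:
R = (1 - 0.125) * 100
= 87.5%

87.5%


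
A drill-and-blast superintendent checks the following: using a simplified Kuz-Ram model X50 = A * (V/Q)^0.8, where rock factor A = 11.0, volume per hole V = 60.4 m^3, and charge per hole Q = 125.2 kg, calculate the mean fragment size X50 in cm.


Compute V/Q:
V/Q = 60.4 / 125.2 = 0.482428115
Raise to the power 0.8:
(V/Q)^0.8 = 0.482428115^0.8 = 0.5581437781
Multiply by A:
X50 = 11.0 * 0.5581437781
= 6.1396 cm

6.1396 cm


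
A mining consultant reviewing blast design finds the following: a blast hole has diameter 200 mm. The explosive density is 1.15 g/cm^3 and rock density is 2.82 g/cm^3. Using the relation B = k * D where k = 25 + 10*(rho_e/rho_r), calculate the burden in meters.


First, compute k:
rho_e / rho_r = 1.15 / 2.82 = 0.4078014184
k = 25 + 10 * 0.4078014184 = 29.07801418
Then, compute burden:
B = k * D / 1000 = 29.07801418 * 200 / 1000
= 5815.602837 / 1000
= 5.8156 m

5.8156 m
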